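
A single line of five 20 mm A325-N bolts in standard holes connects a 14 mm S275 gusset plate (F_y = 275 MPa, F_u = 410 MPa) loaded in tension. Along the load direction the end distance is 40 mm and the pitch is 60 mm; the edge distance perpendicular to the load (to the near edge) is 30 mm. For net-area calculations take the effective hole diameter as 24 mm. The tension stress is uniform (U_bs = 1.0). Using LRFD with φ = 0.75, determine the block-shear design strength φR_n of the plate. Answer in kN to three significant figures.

522 kN

Shear plane L_v = 40 + 4·60 = 280 mm; A_gv = 280 × 14 = 3920 mm².
A_nv = (280 − 4.5·24) × 14 = 2408 mm².
A_nt = (30 − 0.5·24) × 14 = 252 mm².
0.6 F_u A_nv = 592.4 kN; 0.6 F_y A_gv = 646.8 kN → shear rupture governs the shear term.
R_n = 592.4 + 1.0 × 410 × 252 / 1000 = 695.7 kN.
Design strength φR_n = 0.75 × 695.7 = 522 kN.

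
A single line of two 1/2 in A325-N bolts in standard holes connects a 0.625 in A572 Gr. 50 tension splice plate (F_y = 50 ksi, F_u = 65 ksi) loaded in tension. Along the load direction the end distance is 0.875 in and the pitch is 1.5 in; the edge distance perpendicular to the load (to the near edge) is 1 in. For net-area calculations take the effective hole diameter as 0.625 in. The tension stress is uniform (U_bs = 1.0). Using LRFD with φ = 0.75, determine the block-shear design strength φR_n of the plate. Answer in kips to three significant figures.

47.2 kips

Shear plane L_v = 0.875 + 1·1.5 = 2.375 in; A_gv = 2.375 × 0.625 = 1.484 in².
A_nv = (2.375 − 1.5·0.625) × 0.625 = 0.8984 in².
A_nt = (1 − 0.5·0.625) × 0.625 = 0.4297 in².
0.6 F_u A_nv = 35.04 kips; 0.6 F_y A_gv = 44.53 kips → shear rupture governs the shear term.
R_n = 35.04 + 1.0 × 65 × 0.4297 = 62.97 kips.
Design strength φR_n = 0.75 × 62.97 = 47.2 kips.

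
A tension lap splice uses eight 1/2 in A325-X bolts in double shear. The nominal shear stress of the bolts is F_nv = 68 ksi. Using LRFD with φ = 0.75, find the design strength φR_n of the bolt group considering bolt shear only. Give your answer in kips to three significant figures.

A_b = π × 0.5² / 4 = 0.1963 in².
R_n = F_nv · A_b · n · n_s = 68 × 0.1963 × 8 × 2 = 213.6 kips.
Design strength φR_n = 0.75 × 213.6 = 160 kips.

160 kips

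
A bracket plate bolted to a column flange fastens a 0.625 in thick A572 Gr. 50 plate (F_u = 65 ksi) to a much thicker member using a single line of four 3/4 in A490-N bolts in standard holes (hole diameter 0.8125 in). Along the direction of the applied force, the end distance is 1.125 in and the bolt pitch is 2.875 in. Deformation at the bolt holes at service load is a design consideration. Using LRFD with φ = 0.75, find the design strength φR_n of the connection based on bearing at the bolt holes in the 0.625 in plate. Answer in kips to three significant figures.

Per bolt r_n = 1.2 l_c t F_u ≤ 2.4 d t F_u; upper limit = 2.4 × 0.75 × 0.625 × 65 = 73.12 kips.
Edge bolt: l_c = 1.125 − 0.8125/2 = 0.7188 in → 1.2 × 0.7188 × 0.625 × 65 = 35.04 → r_n = 35.04 kips.
Interior bolts: l_c = 2.875 − 0.8125 = 2.062 in → 1.2 × 2.062 × 0.625 × 65 = 100.5 → r_n = 73.12 kips.
R_n = 1 × 35.04 + 3 × 73.12 = 254.4 kips.
Design strength φR_n = 0.75 × 254.4 = 191 kips.

191 kips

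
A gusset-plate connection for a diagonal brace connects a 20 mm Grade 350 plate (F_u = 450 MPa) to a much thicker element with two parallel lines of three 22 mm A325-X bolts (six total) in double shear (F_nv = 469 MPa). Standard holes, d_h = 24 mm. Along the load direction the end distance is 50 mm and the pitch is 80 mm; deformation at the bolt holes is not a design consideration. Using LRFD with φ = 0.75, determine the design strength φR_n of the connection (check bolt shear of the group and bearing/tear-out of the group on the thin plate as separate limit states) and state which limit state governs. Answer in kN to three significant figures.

Bolt shear: A_b = π·22²/4 = 380.1 mm²; R_n = 469 × 380.1 × 6 × 2 / 1000 = 2139 kN → 0.75 × 2139 = 1600 kN.
Bearing (1.5 l_c t F_u ≤ 3.0 d t F_u): upper limit = 3.0·22·20·450 / 1000 = 594 kN.
  Edge l_c = 50 − 24/2 = 38 → r_n = 513 kN; interior l_c = 80 − 24 = 56 → r_n = 594 kN.
  R_n,bearing = 2·513 + 4·594 = 3402 kN → 0.75 × 3402 = 2550 kN.
Bolt shear governs: 1600 kN.

1600 kN (bolt shear governs)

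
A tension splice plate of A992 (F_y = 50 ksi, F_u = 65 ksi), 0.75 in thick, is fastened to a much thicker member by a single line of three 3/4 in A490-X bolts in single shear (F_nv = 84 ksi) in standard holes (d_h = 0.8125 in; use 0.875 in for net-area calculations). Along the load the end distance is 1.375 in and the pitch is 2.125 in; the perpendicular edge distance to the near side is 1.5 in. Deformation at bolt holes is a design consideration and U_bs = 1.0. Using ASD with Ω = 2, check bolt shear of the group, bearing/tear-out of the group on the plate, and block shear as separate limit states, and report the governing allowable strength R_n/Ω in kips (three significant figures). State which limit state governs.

55.7 kips (bolt shear governs)

Bolt shear: A_b = π·0.75²/4 = 0.4418 in²; R_n = 84 × 0.4418 × 3 × 1 = 111.3 kips → 111.3 / 2 = 55.7 kips.
Bearing: edge l_c = 0.9688, r_n = 56.67 kips; interior l_c = 1.312, r_n = 76.78 kips; R_n = 56.67 + 2·76.78 = 210.2 kips → 105 kips.
Block shear: A_gv = 4.219, A_nv = 2.578, A_nt = 0.7969 in²; R_n = min(0.6F_uA_nv, 0.6F_yA_gv) + U_bs·F_u·A_nt = 152.3 kips → 76.2 kips.
Bolt shear governs: 55.7 kips.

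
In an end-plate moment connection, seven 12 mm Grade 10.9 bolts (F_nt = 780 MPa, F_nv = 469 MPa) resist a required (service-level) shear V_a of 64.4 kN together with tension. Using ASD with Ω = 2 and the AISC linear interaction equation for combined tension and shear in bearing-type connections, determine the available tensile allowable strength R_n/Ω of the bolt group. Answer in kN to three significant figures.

294 kN

A_b = π·12²/4 = 113.1 mm²; f_rv = 64.4 × 1000 / (7 × 113.1) = 81.35 MPa.
F'_nt = 1.3 F_nt − (Ω F_nt / F_nv) f_rv = 1.3·780 − (2·780/469)·81.35 = 743.4 MPa, capped at F_nt → F'_nt = 743.4 MPa.
R_n = F'_nt · A_b · n = 743.4 × 113.1 × 7 / 1000 = 588.6 kN.
Allowable strength R_n/Ω = 588.6 / 2 = 294 kN.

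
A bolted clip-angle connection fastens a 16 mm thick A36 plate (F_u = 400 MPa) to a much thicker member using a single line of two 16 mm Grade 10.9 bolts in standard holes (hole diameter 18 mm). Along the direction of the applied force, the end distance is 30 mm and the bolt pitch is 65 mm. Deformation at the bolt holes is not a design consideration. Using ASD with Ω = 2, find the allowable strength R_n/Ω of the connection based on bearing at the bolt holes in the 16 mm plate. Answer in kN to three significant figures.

Per bolt r_n = 1.5 l_c t F_u ≤ 3.0 d t F_u; upper limit = 3.0 × 16 × 16 × 400 / 1000 = 307.2 kN.
Edge bolt: l_c = 30 − 18/2 = 21 mm → 1.5 × 21 × 16 × 400 / 1000 = 201.6 → r_n = 201.6 kN.
Interior bolts: l_c = 65 − 18 = 47 mm → 1.5 × 47 × 16 × 400 / 1000 = 451.2 → r_n = 307.2 kN.
R_n = 1 × 201.6 + 1 × 307.2 = 508.8 kN.
Allowable strength R_n/Ω = 508.8 / 2 = 254 kN.

254 kN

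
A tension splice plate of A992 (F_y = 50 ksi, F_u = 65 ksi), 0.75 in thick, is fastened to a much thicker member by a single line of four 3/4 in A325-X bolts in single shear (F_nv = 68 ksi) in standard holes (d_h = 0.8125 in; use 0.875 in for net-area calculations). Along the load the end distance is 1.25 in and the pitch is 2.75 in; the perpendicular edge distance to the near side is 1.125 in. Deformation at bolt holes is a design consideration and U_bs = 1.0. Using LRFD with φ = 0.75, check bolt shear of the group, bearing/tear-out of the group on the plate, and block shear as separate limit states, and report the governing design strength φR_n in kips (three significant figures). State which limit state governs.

Bolt shear: A_b = π·0.75²/4 = 0.4418 in²; R_n = 68 × 0.4418 × 4 × 1 = 120.2 kips → 0.75 × 120.2 = 90.1 kips.
Bearing: edge l_c = 0.8438, r_n = 49.36 kips; interior l_c = 1.938, r_n = 87.75 kips; R_n = 49.36 + 3·87.75 = 312.6 kips → 234 kips.
Block shear: A_gv = 7.125, A_nv = 4.828, A_nt = 0.5156 in²; R_n = min(0.6F_uA_nv, 0.6F_yA_gv) + U_bs·F_u·A_nt = 221.8 kips → 166 kips.
Bolt shear governs: 90.1 kips.

90.1 kips (bolt shear governs)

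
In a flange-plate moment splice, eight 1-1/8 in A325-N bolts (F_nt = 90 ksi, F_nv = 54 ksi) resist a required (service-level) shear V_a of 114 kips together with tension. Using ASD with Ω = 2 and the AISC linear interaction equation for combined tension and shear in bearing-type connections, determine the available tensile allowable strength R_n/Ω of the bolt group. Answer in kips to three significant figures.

275 kips

A_b = π·1.125²/4 = 0.994 in²; f_rv = 114 / (8 × 0.994) = 14.34 ksi.
F'_nt = 1.3 F_nt − (Ω F_nt / F_nv) f_rv = 1.3·90 − (2·90/54)·14.34 = 69.21 ksi, capped at F_nt → F'_nt = 69.21 ksi.
R_n = F'_nt · A_b · n = 69.21 × 0.994 × 8 = 550.4 kips.
Allowable strength R_n/Ω = 550.4 / 2 = 275 kips.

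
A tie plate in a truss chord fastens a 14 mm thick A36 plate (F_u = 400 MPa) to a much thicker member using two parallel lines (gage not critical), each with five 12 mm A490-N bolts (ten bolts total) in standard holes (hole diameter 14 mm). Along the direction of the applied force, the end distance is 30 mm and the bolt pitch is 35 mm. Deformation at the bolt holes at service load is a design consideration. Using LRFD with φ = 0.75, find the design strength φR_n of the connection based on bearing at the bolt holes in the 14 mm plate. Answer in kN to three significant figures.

Per bolt r_n = 1.2 l_c t F_u ≤ 2.4 d t F_u; upper limit = 2.4 × 12 × 14 × 400 / 1000 = 161.3 kN.
Edge bolt: l_c = 30 − 14/2 = 23 mm → 1.2 × 23 × 14 × 400 / 1000 = 154.6 → r_n = 154.6 kN.
Interior bolts: l_c = 35 − 14 = 21 mm → 1.2 × 21 × 14 × 400 / 1000 = 141.1 → r_n = 141.1 kN.
R_n = 2 × 154.6 + 8 × 141.1 = 1438 kN.
Design strength φR_n = 0.75 × 1438 = 1080 kN.

1080 kN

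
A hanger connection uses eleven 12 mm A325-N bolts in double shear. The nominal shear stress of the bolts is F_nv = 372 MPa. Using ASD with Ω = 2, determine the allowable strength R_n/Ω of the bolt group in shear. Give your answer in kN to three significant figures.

463 kN

A_b = π × 12² / 4 = 113.1 mm².
R_n = F_nv · A_b · n · n_s = 372 × 113.1 × 11 × 2 / 1000 = 925.6 kN.
Allowable strength R_n/Ω = 925.6 / 2 = 463 kN.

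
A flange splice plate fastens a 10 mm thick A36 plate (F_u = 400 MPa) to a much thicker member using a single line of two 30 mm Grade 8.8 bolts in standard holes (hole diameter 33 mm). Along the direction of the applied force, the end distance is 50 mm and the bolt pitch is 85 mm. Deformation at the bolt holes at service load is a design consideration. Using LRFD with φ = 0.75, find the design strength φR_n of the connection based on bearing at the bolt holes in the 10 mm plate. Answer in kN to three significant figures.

Per bolt r_n = 1.2 l_c t F_u ≤ 2.4 d t F_u; upper limit = 2.4 × 30 × 10 × 400 / 1000 = 288 kN.
Edge bolt: l_c = 50 − 33/2 = 33.5 mm → 1.2 × 33.5 × 10 × 400 / 1000 = 160.8 → r_n = 160.8 kN.
Interior bolts: l_c = 85 − 33 = 52 mm → 1.2 × 52 × 10 × 400 / 1000 = 249.6 → r_n = 249.6 kN.
R_n = 1 × 160.8 + 1 × 249.6 = 410.4 kN.
Design strength φR_n = 0.75 × 410.4 = 308 kN.

308 kN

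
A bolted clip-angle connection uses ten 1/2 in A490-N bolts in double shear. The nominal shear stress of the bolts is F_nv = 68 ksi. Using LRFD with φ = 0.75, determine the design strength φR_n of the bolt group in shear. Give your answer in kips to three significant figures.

A_b = π × 0.5² / 4 = 0.1963 in².
R_n = F_nv · A_b · n · n_s = 68 × 0.1963 × 10 × 2 = 267 kips.
Design strength φR_n = 0.75 × 267 = 200 kips.

200 kips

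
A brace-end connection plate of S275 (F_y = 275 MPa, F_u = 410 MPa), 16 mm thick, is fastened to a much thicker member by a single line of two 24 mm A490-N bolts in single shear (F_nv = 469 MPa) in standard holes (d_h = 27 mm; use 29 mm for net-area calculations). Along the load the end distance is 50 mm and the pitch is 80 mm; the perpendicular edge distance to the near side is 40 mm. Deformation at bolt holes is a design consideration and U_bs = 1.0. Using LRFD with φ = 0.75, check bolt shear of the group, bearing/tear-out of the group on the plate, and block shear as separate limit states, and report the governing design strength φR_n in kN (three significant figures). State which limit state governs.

318 kN (bolt shear governs)

Bolt shear: A_b = π·24²/4 = 452.4 mm²; R_n = 469 × 452.4 × 2 × 1 / 1000 = 424.3 kN → 0.75 × 424.3 = 318 kN.
Bearing: edge l_c = 36.5, r_n = 287.3 kN; interior l_c = 53, r_n = 377.9 kN; R_n = 287.3 + 1·377.9 = 665.2 kN → 499 kN.
Block shear: A_gv = 2080, A_nv = 1384, A_nt = 408 mm²; R_n = min(0.6F_uA_nv, 0.6F_yA_gv) + U_bs·F_u·A_nt = 507.7 kN → 381 kN.
Bolt shear governs: 318 kN.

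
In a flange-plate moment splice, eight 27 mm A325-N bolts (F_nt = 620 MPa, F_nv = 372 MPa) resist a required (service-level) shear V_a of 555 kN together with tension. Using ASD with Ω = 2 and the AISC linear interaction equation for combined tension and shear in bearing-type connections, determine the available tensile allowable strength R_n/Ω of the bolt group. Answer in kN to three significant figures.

921 kN

A_b = π·27²/4 = 572.6 mm²; f_rv = 555 × 1000 / (8 × 572.6) = 121.2 MPa.
F'_nt = 1.3 F_nt − (Ω F_nt / F_nv) f_rv = 1.3·620 − (2·620/372)·121.2 = 402.1 MPa, capped at F_nt → F'_nt = 402.1 MPa.
R_n = F'_nt · A_b · n = 402.1 × 572.6 × 8 / 1000 = 1842 kN.
Allowable strength R_n/Ω = 1842 / 2 = 921 kN.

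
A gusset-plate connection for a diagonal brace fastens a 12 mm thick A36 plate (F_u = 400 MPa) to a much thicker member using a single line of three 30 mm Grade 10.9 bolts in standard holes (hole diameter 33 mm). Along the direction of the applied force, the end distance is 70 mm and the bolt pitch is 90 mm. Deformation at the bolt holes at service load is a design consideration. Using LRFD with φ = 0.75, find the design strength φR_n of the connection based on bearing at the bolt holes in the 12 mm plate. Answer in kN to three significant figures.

724 kN

Per bolt r_n = 1.2 l_c t F_u ≤ 2.4 d t F_u; upper limit = 2.4 × 30 × 12 × 400 / 1000 = 345.6 kN.
Edge bolt: l_c = 70 − 33/2 = 53.5 mm → 1.2 × 53.5 × 12 × 400 / 1000 = 308.2 → r_n = 308.2 kN.
Interior bolts: l_c = 90 − 33 = 57 mm → 1.2 × 57 × 12 × 400 / 1000 = 328.3 → r_n = 328.3 kN.
R_n = 1 × 308.2 + 2 × 328.3 = 964.8 kN.
Design strength φR_n = 0.75 × 964.8 = 724 kN.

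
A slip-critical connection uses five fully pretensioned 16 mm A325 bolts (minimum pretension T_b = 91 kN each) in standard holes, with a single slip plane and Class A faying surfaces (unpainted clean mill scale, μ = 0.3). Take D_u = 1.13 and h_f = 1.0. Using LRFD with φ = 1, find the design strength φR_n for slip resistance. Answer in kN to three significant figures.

R_n = μ · D_u · h_f · T_b · n_s · n_b = 0.3 × 1.13 × 1.0 × 91 × 1 × 5 = 154.2 kN.
Design strength φR_n = 1 × 154.2 = 154 kN.

154 kN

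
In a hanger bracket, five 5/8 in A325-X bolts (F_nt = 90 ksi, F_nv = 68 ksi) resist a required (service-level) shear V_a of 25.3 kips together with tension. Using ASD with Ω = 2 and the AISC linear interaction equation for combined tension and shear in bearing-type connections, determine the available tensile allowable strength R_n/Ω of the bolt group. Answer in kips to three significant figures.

56.3 kips

A_b = π·0.625²/4 = 0.3068 in²; f_rv = 25.3 / (5 × 0.3068) = 16.49 ksi.
F'_nt = 1.3 F_nt − (Ω F_nt / F_nv) f_rv = 1.3·90 − (2·90/68)·16.49 = 73.34 ksi, capped at F_nt → F'_nt = 73.34 ksi.
R_n = F'_nt · A_b · n = 73.34 × 0.3068 × 5 = 112.5 kips.
Allowable strength R_n/Ω = 112.5 / 2 = 56.3 kips.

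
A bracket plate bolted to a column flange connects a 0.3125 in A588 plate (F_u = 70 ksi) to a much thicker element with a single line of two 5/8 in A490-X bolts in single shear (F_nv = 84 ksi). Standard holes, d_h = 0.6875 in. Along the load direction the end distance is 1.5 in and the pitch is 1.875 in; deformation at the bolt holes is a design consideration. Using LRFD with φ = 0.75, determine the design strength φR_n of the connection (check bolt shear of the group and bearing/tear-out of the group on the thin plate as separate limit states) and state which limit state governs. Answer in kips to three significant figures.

Bolt shear: A_b = π·0.625²/4 = 0.3068 in²; R_n = 84 × 0.3068 × 2 × 1 = 51.54 kips → 0.75 × 51.54 = 38.7 kips.
Bearing (1.2 l_c t F_u ≤ 2.4 d t F_u): upper limit = 2.4·0.625·0.3125·70 = 32.81 kips.
  Edge l_c = 1.5 − 0.6875/2 = 1.156 → r_n = 30.35 kips; interior l_c = 1.875 − 0.6875 = 1.188 → r_n = 31.17 kips.
  R_n,bearing = 1·30.35 + 1·31.17 = 61.52 kips → 0.75 × 61.52 = 46.1 kips.
Bolt shear governs: 38.7 kips.

38.7 kips (bolt shear governs)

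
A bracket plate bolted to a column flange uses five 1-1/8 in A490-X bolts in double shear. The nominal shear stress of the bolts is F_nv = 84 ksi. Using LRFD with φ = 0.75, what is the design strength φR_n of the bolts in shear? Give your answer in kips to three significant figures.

626 kips

A_b = π × 1.125² / 4 = 0.994 in².
R_n = F_nv · A_b · n · n_s = 84 × 0.994 × 5 × 2 = 835 kips.
Design strength φR_n = 0.75 × 835 = 626 kips.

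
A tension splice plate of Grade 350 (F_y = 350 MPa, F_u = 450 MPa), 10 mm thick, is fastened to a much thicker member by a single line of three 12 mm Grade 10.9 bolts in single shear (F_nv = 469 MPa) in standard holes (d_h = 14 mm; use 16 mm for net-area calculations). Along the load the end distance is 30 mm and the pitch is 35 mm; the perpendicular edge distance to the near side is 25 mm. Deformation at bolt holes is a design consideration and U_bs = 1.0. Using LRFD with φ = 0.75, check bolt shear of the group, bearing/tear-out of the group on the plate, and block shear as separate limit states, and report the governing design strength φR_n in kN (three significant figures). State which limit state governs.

Bolt shear: A_b = π·12²/4 = 113.1 mm²; R_n = 469 × 113.1 × 3 × 1 / 1000 = 159.1 kN → 0.75 × 159.1 = 119 kN.
Bearing: edge l_c = 23, r_n = 124.2 kN; interior l_c = 21, r_n = 113.4 kN; R_n = 124.2 + 2·113.4 = 351 kN → 263 kN.
Block shear: A_gv = 1000, A_nv = 600, A_nt = 170 mm²; R_n = min(0.6F_uA_nv, 0.6F_yA_gv) + U_bs·F_u·A_nt = 238.5 kN → 179 kN.
Bolt shear governs: 119 kN.

119 kN (bolt shear governs)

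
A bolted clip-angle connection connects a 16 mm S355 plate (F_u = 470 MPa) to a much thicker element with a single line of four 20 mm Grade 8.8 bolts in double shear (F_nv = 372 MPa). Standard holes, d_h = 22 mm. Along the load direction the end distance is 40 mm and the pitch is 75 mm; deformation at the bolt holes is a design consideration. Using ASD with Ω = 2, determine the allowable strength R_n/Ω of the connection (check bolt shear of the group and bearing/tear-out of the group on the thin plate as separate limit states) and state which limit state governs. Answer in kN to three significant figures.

467 kN (bolt shear governs)

Bolt shear: A_b = π·20²/4 = 314.2 mm²; R_n = 372 × 314.2 × 4 × 2 / 1000 = 934.9 kN → 934.9 / 2 = 467 kN.
Bearing (1.2 l_c t F_u ≤ 2.4 d t F_u): upper limit = 2.4·20·16·470 / 1000 = 361 kN.
  Edge l_c = 40 − 22/2 = 29 → r_n = 261.7 kN; interior l_c = 75 − 22 = 53 → r_n = 361 kN.
  R_n,bearing = 1·261.7 + 3·361 = 1345 kN → 1345 / 2 = 672 kN.
Bolt shear governs: 467 kN.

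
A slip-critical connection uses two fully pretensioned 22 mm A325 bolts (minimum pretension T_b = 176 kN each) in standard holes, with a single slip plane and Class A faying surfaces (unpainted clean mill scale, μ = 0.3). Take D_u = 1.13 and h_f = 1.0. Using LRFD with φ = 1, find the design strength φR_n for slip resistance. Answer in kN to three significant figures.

R_n = μ · D_u · h_f · T_b · n_s · n_b = 0.3 × 1.13 × 1.0 × 176 × 1 × 2 = 119.3 kN.
Design strength φR_n = 1 × 119.3 = 119 kN.

119 kN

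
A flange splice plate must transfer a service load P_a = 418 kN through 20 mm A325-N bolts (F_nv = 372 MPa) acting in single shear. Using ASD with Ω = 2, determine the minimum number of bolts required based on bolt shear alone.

8 bolts

A_b = π·20²/4 = 314.2 mm².
Per-bolt allowable strength R_n/Ω = 372 × 314.2 × 1 / 1000 / 2 = 58.43 kN.
n ≥ 418 / 58.43 = 7.153 → use 8 bolts.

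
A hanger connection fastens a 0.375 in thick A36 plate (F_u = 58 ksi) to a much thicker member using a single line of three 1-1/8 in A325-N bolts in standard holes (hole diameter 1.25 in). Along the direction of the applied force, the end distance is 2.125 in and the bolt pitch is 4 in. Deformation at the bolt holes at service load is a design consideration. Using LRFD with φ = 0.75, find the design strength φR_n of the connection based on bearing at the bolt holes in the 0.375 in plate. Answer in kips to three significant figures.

Per bolt r_n = 1.2 l_c t F_u ≤ 2.4 d t F_u; upper limit = 2.4 × 1.125 × 0.375 × 58 = 58.72 kips.
Edge bolt: l_c = 2.125 − 1.25/2 = 1.5 in → 1.2 × 1.5 × 0.375 × 58 = 39.15 → r_n = 39.15 kips.
Interior bolts: l_c = 4 − 1.25 = 2.75 in → 1.2 × 2.75 × 0.375 × 58 = 71.77 → r_n = 58.72 kips.
R_n = 1 × 39.15 + 2 × 58.72 = 156.6 kips.
Design strength φR_n = 0.75 × 156.6 = 117 kips.

117 kips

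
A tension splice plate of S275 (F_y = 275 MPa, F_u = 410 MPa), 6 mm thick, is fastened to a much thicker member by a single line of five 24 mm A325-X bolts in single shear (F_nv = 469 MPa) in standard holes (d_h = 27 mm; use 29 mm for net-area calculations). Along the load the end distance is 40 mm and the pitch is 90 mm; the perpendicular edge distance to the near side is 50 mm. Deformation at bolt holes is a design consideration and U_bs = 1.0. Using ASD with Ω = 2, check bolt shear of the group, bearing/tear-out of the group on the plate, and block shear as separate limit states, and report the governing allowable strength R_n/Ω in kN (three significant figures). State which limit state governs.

Bolt shear: A_b = π·24²/4 = 452.4 mm²; R_n = 469 × 452.4 × 5 × 1 / 1000 = 1061 kN → 1061 / 2 = 530 kN.
Bearing: edge l_c = 26.5, r_n = 78.23 kN; interior l_c = 63, r_n = 141.7 kN; R_n = 78.23 + 4·141.7 = 645 kN → 323 kN.
Block shear: A_gv = 2400, A_nv = 1617, A_nt = 213 mm²; R_n = min(0.6F_uA_nv, 0.6F_yA_gv) + U_bs·F_u·A_nt = 483.3 kN → 242 kN.
Block shear governs: 242 kN.

242 kN (block shear governs)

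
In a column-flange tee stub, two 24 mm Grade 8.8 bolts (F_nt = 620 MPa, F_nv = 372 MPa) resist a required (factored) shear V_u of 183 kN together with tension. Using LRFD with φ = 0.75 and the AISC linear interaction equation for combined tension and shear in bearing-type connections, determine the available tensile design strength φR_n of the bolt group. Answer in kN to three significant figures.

A_b = π·24²/4 = 452.4 mm²; f_rv = 183 × 1000 / (2 × 452.4) = 202.3 MPa.
F'_nt = 1.3 F_nt − (F_nt / φF_nv) f_rv = 1.3·620 − (620/(0.75·372))·202.3 = 356.5 MPa, capped at F_nt → F'_nt = 356.5 MPa.
R_n = F'_nt · A_b · n = 356.5 × 452.4 × 2 / 1000 = 322.6 kN.
Design strength φR_n = 0.75 × 322.6 = 242 kN.

242 kN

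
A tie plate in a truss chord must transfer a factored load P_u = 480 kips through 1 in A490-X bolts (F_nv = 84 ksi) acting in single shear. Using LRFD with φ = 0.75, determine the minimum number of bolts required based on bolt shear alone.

10 bolts

A_b = π·1²/4 = 0.7854 in².
Per-bolt design strength φR_n = 0.75 × 84 × 0.7854 × 1 = 49.48 kips.
n ≥ 480 / 49.48 = 9.701 → use 10 bolts.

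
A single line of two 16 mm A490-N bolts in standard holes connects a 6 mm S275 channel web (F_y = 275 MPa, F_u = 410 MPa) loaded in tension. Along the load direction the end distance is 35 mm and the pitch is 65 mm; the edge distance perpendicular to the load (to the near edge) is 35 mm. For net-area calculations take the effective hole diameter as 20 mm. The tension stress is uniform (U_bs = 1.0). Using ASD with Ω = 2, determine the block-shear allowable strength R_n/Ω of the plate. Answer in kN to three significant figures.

80.2 kN

Shear plane L_v = 35 + 1·65 = 100 mm; A_gv = 100 × 6 = 600 mm².
A_nv = (100 − 1.5·20) × 6 = 420 mm².
A_nt = (35 − 0.5·20) × 6 = 150 mm².
0.6 F_u A_nv = 103.3 kN; 0.6 F_y A_gv = 99 kN → shear yielding governs the shear term.
R_n = 99 + 1.0 × 410 × 150 / 1000 = 160.5 kN.
Allowable strength R_n/Ω = 160.5 / 2 = 80.2 kN.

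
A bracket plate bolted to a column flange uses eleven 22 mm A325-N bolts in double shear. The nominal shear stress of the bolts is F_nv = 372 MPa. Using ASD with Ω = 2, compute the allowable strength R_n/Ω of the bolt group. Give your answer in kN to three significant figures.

A_b = π × 22² / 4 = 380.1 mm².
R_n = F_nv · A_b · n · n_s = 372 × 380.1 × 11 × 2 / 1000 = 3111 kN.
Allowable strength R_n/Ω = 3111 / 2 = 1560 kN.

1560 kN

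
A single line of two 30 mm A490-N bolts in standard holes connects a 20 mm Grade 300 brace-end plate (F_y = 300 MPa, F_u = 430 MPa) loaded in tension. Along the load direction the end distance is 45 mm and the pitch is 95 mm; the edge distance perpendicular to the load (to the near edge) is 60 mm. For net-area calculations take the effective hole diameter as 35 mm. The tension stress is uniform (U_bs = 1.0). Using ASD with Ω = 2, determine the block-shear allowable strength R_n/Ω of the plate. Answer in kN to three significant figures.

Shear plane L_v = 45 + 1·95 = 140 mm; A_gv = 140 × 20 = 2800 mm².
A_nv = (140 − 1.5·35) × 20 = 1750 mm².
A_nt = (60 − 0.5·35) × 20 = 850 mm².
0.6 F_u A_nv = 451.5 kN; 0.6 F_y A_gv = 504 kN → shear rupture governs the shear term.
R_n = 451.5 + 1.0 × 430 × 850 / 1000 = 817 kN.
Allowable strength R_n/Ω = 817 / 2 = 408 kN.

408 kN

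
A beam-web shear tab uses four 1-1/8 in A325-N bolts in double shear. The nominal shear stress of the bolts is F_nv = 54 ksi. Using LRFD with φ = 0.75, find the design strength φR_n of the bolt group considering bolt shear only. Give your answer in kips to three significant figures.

A_b = π × 1.125² / 4 = 0.994 in².
R_n = F_nv · A_b · n · n_s = 54 × 0.994 × 4 × 2 = 429.4 kips.
Design strength φR_n = 0.75 × 429.4 = 322 kips.

322 kips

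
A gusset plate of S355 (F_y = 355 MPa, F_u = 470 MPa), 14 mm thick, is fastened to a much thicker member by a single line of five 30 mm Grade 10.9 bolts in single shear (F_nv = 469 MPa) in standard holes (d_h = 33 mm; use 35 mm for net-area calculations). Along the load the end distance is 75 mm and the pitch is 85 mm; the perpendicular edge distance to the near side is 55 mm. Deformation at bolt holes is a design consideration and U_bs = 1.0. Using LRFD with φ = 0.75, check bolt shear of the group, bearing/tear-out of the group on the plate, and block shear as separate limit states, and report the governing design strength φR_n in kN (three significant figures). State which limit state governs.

948 kN (block shear governs)

Bolt shear: A_b = π·30²/4 = 706.9 mm²; R_n = 469 × 706.9 × 5 × 1 / 1000 = 1658 kN → 0.75 × 1658 = 1240 kN.
Bearing: edge l_c = 58.5, r_n = 461.9 kN; interior l_c = 52, r_n = 410.6 kN; R_n = 461.9 + 4·410.6 = 2104 kN → 1580 kN.
Block shear: A_gv = 5810, A_nv = 3605, A_nt = 525 mm²; R_n = min(0.6F_uA_nv, 0.6F_yA_gv) + U_bs·F_u·A_nt = 1263 kN → 948 kN.
Block shear governs: 948 kN.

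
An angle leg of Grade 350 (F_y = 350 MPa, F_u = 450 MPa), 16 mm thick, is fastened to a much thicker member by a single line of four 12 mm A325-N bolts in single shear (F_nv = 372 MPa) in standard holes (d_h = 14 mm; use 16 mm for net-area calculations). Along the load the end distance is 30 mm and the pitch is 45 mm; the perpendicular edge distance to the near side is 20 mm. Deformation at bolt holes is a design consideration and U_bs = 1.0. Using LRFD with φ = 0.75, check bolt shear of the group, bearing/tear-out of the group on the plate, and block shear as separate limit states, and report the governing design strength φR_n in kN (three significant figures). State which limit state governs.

126 kN (bolt shear governs)

Bolt shear: A_b = π·12²/4 = 113.1 mm²; R_n = 372 × 113.1 × 4 × 1 / 1000 = 168.3 kN → 0.75 × 168.3 = 126 kN.
Bearing: edge l_c = 23, r_n = 198.7 kN; interior l_c = 31, r_n = 207.4 kN; R_n = 198.7 + 3·207.4 = 820.8 kN → 616 kN.
Block shear: A_gv = 2640, A_nv = 1744, A_nt = 192 mm²; R_n = min(0.6F_uA_nv, 0.6F_yA_gv) + U_bs·F_u·A_nt = 557.3 kN → 418 kN.
Bolt shear governs: 126 kN.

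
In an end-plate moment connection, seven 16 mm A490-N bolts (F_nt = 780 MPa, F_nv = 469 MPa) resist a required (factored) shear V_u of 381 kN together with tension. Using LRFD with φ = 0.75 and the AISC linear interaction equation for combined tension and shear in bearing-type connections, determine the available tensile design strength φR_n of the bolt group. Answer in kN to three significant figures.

A_b = π·16²/4 = 201.1 mm²; f_rv = 381 × 1000 / (7 × 201.1) = 270.7 MPa.
F'_nt = 1.3 F_nt − (F_nt / φF_nv) f_rv = 1.3·780 − (780/(0.75·469))·270.7 = 413.7 MPa, capped at F_nt → F'_nt = 413.7 MPa.
R_n = F'_nt · A_b · n = 413.7 × 201.1 × 7 / 1000 = 582.3 kN.
Design strength φR_n = 0.75 × 582.3 = 437 kN.

437 kN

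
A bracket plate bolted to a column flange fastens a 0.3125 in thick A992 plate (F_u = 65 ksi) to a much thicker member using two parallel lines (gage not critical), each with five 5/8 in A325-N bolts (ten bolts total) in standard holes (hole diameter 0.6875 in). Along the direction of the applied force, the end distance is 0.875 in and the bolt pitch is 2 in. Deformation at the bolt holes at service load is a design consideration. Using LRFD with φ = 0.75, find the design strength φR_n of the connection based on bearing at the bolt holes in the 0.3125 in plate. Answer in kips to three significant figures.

Per bolt r_n = 1.2 l_c t F_u ≤ 2.4 d t F_u; upper limit = 2.4 × 0.625 × 0.3125 × 65 = 30.47 kips.
Edge bolt: l_c = 0.875 − 0.6875/2 = 0.5312 in → 1.2 × 0.5312 × 0.3125 × 65 = 12.95 → r_n = 12.95 kips.
Interior bolts: l_c = 2 − 0.6875 = 1.312 in → 1.2 × 1.312 × 0.3125 × 65 = 31.99 → r_n = 30.47 kips.
R_n = 2 × 12.95 + 8 × 30.47 = 269.6 kips.
Design strength φR_n = 0.75 × 269.6 = 202 kips.

202 kips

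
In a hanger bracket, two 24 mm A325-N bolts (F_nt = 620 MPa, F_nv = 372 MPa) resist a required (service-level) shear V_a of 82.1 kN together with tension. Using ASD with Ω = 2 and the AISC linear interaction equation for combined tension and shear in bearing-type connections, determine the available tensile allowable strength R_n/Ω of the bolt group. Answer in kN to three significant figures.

A_b = π·24²/4 = 452.4 mm²; f_rv = 82.1 × 1000 / (2 × 452.4) = 90.74 MPa.
F'_nt = 1.3 F_nt − (Ω F_nt / F_nv) f_rv = 1.3·620 − (2·620/372)·90.74 = 503.5 MPa, capped at F_nt → F'_nt = 503.5 MPa.
R_n = F'_nt · A_b · n = 503.5 × 452.4 × 2 / 1000 = 455.6 kN.
Allowable strength R_n/Ω = 455.6 / 2 = 228 kN.

228 kN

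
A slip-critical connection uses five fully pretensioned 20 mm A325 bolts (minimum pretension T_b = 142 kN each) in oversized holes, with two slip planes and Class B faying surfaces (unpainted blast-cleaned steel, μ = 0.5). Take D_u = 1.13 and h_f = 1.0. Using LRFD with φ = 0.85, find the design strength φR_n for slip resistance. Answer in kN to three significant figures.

682 kN

R_n = μ · D_u · h_f · T_b · n_s · n_b = 0.5 × 1.13 × 1.0 × 142 × 2 × 5 = 802.3 kN.
Design strength φR_n = 0.85 × 802.3 = 682 kN.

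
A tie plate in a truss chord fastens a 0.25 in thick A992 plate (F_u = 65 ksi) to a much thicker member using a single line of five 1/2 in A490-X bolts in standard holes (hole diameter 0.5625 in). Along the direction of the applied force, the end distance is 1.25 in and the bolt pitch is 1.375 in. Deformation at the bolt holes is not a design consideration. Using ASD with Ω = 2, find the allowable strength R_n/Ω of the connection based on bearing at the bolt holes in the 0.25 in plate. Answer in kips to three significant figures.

51.4 kips

Per bolt r_n = 1.5 l_c t F_u ≤ 3.0 d t F_u; upper limit = 3.0 × 0.5 × 0.25 × 65 = 24.38 kips.
Edge bolt: l_c = 1.25 − 0.5625/2 = 0.9688 in → 1.5 × 0.9688 × 0.25 × 65 = 23.61 → r_n = 23.61 kips.
Interior bolts: l_c = 1.375 − 0.5625 = 0.8125 in → 1.5 × 0.8125 × 0.25 × 65 = 19.8 → r_n = 19.8 kips.
R_n = 1 × 23.61 + 4 × 19.8 = 102.8 kips.
Allowable strength R_n/Ω = 102.8 / 2 = 51.4 kips.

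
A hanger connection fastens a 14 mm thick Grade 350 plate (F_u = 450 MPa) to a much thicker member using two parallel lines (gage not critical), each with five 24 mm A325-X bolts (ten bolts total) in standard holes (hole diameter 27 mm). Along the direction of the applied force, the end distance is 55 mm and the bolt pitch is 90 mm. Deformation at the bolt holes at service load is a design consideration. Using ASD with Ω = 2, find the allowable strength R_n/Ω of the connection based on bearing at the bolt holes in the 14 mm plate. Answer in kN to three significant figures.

Per bolt r_n = 1.2 l_c t F_u ≤ 2.4 d t F_u; upper limit = 2.4 × 24 × 14 × 450 / 1000 = 362.9 kN.
Edge bolt: l_c = 55 − 27/2 = 41.5 mm → 1.2 × 41.5 × 14 × 450 / 1000 = 313.7 → r_n = 313.7 kN.
Interior bolts: l_c = 90 − 27 = 63 mm → 1.2 × 63 × 14 × 450 / 1000 = 476.3 → r_n = 362.9 kN.
R_n = 2 × 313.7 + 8 × 362.9 = 3531 kN.
Allowable strength R_n/Ω = 3531 / 2 = 1770 kN.

1770 kN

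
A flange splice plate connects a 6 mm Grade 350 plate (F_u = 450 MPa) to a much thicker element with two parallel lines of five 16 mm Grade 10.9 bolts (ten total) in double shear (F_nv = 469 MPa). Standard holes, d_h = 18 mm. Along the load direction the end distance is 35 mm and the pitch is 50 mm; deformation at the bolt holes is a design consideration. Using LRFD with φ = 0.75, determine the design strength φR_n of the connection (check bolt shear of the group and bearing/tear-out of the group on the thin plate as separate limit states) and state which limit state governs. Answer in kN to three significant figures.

Bolt shear: A_b = π·16²/4 = 201.1 mm²; R_n = 469 × 201.1 × 10 × 2 / 1000 = 1886 kN → 0.75 × 1886 = 1410 kN.
Bearing (1.2 l_c t F_u ≤ 2.4 d t F_u): upper limit = 2.4·16·6·450 / 1000 = 103.7 kN.
  Edge l_c = 35 − 18/2 = 26 → r_n = 84.24 kN; interior l_c = 50 − 18 = 32 → r_n = 103.7 kN.
  R_n,bearing = 2·84.24 + 8·103.7 = 997.9 kN → 0.75 × 997.9 = 748 kN.
Bearing governs: 748 kN.

748 kN (bearing governs)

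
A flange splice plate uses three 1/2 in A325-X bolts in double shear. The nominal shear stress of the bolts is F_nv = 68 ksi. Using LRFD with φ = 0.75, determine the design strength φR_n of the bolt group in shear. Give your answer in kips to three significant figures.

60.1 kips

A_b = π × 0.5² / 4 = 0.1963 in².
R_n = F_nv · A_b · n · n_s = 68 × 0.1963 × 3 × 2 = 80.11 kips.
Design strength φR_n = 0.75 × 80.11 = 60.1 kips.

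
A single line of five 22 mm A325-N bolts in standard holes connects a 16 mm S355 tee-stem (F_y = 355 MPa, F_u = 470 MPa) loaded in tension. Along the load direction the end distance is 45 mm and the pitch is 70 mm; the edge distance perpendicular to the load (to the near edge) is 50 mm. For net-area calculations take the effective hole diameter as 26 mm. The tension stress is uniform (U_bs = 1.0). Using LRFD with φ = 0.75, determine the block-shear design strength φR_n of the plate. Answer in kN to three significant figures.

Shear plane L_v = 45 + 4·70 = 325 mm; A_gv = 325 × 16 = 5200 mm².
A_nv = (325 − 4.5·26) × 16 = 3328 mm².
A_nt = (50 − 0.5·26) × 16 = 592 mm².
0.6 F_u A_nv = 938.5 kN; 0.6 F_y A_gv = 1108 kN → shear rupture governs the shear term.
R_n = 938.5 + 1.0 × 470 × 592 / 1000 = 1217 kN.
Design strength φR_n = 0.75 × 1217 = 913 kN.

913 kN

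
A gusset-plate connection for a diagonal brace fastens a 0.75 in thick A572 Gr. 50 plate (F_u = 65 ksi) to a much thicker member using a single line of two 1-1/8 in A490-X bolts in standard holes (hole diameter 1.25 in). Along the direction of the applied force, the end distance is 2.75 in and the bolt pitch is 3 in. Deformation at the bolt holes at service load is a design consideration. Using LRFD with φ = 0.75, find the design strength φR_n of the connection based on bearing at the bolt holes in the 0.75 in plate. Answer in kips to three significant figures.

Per bolt r_n = 1.2 l_c t F_u ≤ 2.4 d t F_u; upper limit = 2.4 × 1.125 × 0.75 × 65 = 131.6 kips.
Edge bolt: l_c = 2.75 − 1.25/2 = 2.125 in → 1.2 × 2.125 × 0.75 × 65 = 124.3 → r_n = 124.3 kips.
Interior bolts: l_c = 3 − 1.25 = 1.75 in → 1.2 × 1.75 × 0.75 × 65 = 102.4 → r_n = 102.4 kips.
R_n = 1 × 124.3 + 1 × 102.4 = 226.7 kips.
Design strength φR_n = 0.75 × 226.7 = 170 kips.

170 kips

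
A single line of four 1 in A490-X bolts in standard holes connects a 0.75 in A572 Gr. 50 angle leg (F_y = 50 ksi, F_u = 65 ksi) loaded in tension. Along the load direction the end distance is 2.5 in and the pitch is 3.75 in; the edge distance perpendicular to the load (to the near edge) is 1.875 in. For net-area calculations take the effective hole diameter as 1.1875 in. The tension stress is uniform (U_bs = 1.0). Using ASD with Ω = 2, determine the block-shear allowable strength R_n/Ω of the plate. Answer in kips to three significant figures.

172 kips

Shear plane L_v = 2.5 + 3·3.75 = 13.75 in; A_gv = 13.75 × 0.75 = 10.31 in².
A_nv = (13.75 − 3.5·1.1875) × 0.75 = 7.195 in².
A_nt = (1.875 − 0.5·1.1875) × 0.75 = 0.9609 in².
0.6 F_u A_nv = 280.6 kips; 0.6 F_y A_gv = 309.4 kips → shear rupture governs the shear term.
R_n = 280.6 + 1.0 × 65 × 0.9609 = 343.1 kips.
Allowable strength R_n/Ω = 343.1 / 2 = 172 kips.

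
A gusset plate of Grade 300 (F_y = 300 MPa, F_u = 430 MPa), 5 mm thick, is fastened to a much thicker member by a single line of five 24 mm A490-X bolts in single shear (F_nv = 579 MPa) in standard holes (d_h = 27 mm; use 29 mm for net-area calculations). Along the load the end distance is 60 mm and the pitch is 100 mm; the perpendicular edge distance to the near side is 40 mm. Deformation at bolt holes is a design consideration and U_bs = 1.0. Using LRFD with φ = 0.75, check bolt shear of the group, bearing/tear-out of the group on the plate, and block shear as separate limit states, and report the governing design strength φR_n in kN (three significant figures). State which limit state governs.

Bolt shear: A_b = π·24²/4 = 452.4 mm²; R_n = 579 × 452.4 × 5 × 1 / 1000 = 1310 kN → 0.75 × 1310 = 982 kN.
Bearing: edge l_c = 46.5, r_n = 120 kN; interior l_c = 73, r_n = 123.8 kN; R_n = 120 + 4·123.8 = 615.3 kN → 461 kN.
Block shear: A_gv = 2300, A_nv = 1648, A_nt = 127.5 mm²; R_n = min(0.6F_uA_nv, 0.6F_yA_gv) + U_bs·F_u·A_nt = 468.8 kN → 352 kN.
Block shear governs: 352 kN.

352 kN (block shear governs)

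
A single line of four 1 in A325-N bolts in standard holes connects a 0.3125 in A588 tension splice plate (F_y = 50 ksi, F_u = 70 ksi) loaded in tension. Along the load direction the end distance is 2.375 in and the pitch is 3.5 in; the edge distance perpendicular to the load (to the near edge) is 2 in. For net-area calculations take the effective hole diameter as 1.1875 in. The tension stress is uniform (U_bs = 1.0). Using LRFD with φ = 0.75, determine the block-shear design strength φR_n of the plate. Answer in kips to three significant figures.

109 kips

Shear plane L_v = 2.375 + 3·3.5 = 12.88 in; A_gv = 12.88 × 0.3125 = 4.023 in².
A_nv = (12.88 − 3.5·1.1875) × 0.3125 = 2.725 in².
A_nt = (2 − 0.5·1.1875) × 0.3125 = 0.4395 in².
0.6 F_u A_nv = 114.4 kips; 0.6 F_y A_gv = 120.7 kips → shear rupture governs the shear term.
R_n = 114.4 + 1.0 × 70 × 0.4395 = 145.2 kips.
Design strength φR_n = 0.75 × 145.2 = 109 kips.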